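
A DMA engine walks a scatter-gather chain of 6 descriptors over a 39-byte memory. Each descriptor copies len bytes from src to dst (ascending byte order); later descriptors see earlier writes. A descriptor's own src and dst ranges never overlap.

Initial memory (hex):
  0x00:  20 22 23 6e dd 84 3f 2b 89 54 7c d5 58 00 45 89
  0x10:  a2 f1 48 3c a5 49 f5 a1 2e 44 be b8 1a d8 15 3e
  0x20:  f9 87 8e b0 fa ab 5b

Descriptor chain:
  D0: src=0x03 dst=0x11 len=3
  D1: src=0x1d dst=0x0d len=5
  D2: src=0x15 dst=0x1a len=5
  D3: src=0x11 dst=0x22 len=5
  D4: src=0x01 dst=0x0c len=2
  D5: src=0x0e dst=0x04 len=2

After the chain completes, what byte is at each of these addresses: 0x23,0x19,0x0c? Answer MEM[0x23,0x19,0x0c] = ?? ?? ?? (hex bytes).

D0: mem[0x11..0x13] <- [6e dd 84]
D1: mem[0x0d..0x11] <- [d8 15 3e f9 87]
D2: mem[0x1a..0x1e] <- [49 f5 a1 2e 44]
D3: mem[0x22..0x26] <- [87 dd 84 a5 49]
D4: mem[0x0c..0x0d] <- [22 23]
D5: mem[0x04..0x05] <- [15 3e]
query mem[0x23]=0xdd, mem[0x19]=0x44, mem[0x0c]=0x22

MEM[0x23,0x19,0x0c] = dd 44 22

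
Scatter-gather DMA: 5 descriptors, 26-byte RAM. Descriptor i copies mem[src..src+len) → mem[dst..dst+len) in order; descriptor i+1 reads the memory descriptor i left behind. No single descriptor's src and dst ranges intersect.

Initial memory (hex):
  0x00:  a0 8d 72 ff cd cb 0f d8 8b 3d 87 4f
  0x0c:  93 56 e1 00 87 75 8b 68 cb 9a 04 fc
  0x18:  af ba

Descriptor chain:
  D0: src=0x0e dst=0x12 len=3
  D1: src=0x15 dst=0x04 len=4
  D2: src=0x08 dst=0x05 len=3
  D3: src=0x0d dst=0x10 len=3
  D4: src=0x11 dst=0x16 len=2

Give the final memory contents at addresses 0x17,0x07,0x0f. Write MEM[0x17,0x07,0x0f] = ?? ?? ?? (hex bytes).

  after D0: wrote 3B at 0x12 = e10087
  after D1: wrote 4B at 0x04 = 9a04fcaf
  after D2: wrote 3B at 0x05 = 8b3d87
  after D3: wrote 3B at 0x10 = 56e100
  after D4: wrote 2B at 0x16 = e100
query mem[0x17]=0x00, mem[0x07]=0x87, mem[0x0f]=0x00

MEM[0x17,0x07,0x0f] = 00 87 00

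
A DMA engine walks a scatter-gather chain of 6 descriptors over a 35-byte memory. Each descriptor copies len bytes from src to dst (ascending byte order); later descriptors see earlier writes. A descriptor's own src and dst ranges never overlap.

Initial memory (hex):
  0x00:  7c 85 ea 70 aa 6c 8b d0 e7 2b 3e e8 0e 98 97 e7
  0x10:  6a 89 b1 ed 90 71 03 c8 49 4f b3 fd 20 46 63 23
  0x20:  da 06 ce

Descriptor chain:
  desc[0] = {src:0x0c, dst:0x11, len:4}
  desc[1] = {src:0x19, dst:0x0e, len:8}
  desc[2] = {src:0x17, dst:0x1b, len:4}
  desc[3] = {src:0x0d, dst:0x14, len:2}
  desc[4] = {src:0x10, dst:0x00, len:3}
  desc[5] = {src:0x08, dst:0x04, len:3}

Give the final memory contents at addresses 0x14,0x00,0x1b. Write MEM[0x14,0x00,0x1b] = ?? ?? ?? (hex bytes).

#0 dst[0x11+4] := {0x0e,0x98,0x97,0xe7}
#1 dst[0x0e+8] := {0x4f,0xb3,0xfd,0x20,0x46,0x63,0x23,0xda}
#2 dst[0x1b+4] := {0xc8,0x49,0x4f,0xb3}
#3 dst[0x14+2] := {0x98,0x4f}
#4 dst[0x00+3] := {0xfd,0x20,0x46}
#5 dst[0x04+3] := {0xe7,0x2b,0x3e}
query mem[0x14]=0x98, mem[0x00]=0xfd, mem[0x1b]=0xc8

MEM[0x14,0x00,0x1b] = 98 fd c8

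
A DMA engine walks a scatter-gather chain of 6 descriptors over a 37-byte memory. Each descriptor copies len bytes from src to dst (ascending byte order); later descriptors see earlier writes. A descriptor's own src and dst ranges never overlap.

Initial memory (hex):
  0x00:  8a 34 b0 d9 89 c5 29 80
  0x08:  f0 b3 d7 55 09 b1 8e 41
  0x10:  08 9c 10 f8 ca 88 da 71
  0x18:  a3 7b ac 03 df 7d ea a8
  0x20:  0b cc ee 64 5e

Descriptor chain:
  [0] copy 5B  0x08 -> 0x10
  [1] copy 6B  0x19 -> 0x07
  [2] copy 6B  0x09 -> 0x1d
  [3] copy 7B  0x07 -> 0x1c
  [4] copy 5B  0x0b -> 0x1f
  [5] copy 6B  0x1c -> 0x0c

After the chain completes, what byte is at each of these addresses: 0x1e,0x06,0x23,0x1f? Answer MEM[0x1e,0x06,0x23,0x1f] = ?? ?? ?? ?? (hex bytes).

MEM[0x1e,0x06,0x23,0x1f] = 03 29 41 7d

#0 dst[0x10+5] := {0xf0,0xb3,0xd7,0x55,0x09}
#1 dst[0x07+6] := {0x7b,0xac,0x03,0xdf,0x7d,0xea}
#2 dst[0x1d+6] := {0x03,0xdf,0x7d,0xea,0xb1,0x8e}
#3 dst[0x1c+7] := {0x7b,0xac,0x03,0xdf,0x7d,0xea,0xb1}
#4 dst[0x1f+5] := {0x7d,0xea,0xb1,0x8e,0x41}
#5 dst[0x0c+6] := {0x7b,0xac,0x03,0x7d,0xea,0xb1}
query mem[0x1e]=0x03, mem[0x06]=0x29, mem[0x23]=0x41, mem[0x1f]=0x7d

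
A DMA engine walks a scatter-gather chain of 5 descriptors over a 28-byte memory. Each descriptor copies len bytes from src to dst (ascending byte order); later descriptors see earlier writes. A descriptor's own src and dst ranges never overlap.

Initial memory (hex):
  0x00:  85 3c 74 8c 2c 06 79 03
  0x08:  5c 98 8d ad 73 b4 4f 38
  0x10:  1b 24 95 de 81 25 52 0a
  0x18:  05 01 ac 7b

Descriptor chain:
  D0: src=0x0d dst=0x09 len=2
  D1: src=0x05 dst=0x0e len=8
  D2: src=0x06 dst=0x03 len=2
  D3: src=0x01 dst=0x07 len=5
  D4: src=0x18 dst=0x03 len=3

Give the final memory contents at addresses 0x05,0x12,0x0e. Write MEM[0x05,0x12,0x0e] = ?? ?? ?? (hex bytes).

#0 dst[0x09+2] := {0xb4,0x4f}
#1 dst[0x0e+8] := {0x06,0x79,0x03,0x5c,0xb4,0x4f,0xad,0x73}
#2 dst[0x03+2] := {0x79,0x03}
#3 dst[0x07+5] := {0x3c,0x74,0x79,0x03,0x06}
#4 dst[0x03+3] := {0x05,0x01,0xac}
query mem[0x05]=0xac, mem[0x12]=0xb4, mem[0x0e]=0x06

MEM[0x05,0x12,0x0e] = ac b4 06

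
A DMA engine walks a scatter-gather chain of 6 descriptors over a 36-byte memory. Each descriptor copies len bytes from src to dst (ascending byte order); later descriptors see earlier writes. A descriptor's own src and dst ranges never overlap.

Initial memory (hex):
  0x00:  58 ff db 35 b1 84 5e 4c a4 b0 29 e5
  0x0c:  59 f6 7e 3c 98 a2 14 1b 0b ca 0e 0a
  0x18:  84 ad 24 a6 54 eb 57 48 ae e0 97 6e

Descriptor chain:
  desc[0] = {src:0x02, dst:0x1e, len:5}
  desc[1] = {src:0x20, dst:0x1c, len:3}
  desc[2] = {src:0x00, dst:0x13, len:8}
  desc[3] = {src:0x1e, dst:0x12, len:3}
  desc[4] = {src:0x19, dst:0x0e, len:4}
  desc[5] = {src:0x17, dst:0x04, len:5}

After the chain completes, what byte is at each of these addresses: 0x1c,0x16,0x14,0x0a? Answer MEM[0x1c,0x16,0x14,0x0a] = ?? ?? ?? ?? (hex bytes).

D0: mem[0x1e..0x22] <- [db 35 b1 84 5e]
D1: mem[0x1c..0x1e] <- [b1 84 5e]
D2: mem[0x13..0x1a] <- [58 ff db 35 b1 84 5e 4c]
D3: mem[0x12..0x14] <- [5e 35 b1]
D4: mem[0x0e..0x11] <- [5e 4c a6 b1]
D5: mem[0x04..0x08] <- [b1 84 5e 4c a6]
query mem[0x1c]=0xb1, mem[0x16]=0x35, mem[0x14]=0xb1, mem[0x0a]=0x29

MEM[0x1c,0x16,0x14,0x0a] = b1 35 b1 29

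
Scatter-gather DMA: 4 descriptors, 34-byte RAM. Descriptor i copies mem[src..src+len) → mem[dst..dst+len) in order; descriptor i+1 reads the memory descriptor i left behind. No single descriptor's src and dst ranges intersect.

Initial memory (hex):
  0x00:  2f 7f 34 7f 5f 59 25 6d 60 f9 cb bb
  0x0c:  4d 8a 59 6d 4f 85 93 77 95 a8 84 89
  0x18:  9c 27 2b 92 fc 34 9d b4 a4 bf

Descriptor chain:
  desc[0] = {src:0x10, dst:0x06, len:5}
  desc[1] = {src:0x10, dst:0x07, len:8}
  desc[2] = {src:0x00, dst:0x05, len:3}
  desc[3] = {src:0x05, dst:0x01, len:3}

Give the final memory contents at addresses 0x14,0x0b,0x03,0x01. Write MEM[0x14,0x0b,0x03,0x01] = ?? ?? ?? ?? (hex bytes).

MEM[0x14,0x0b,0x03,0x01] = 95 95 34 2f

D0: mem[0x06..0x0a] <- [4f 85 93 77 95]
D1: mem[0x07..0x0e] <- [4f 85 93 77 95 a8 84 89]
D2: mem[0x05..0x07] <- [2f 7f 34]
D3: mem[0x01..0x03] <- [2f 7f 34]
query mem[0x14]=0x95, mem[0x0b]=0x95, mem[0x03]=0x34, mem[0x01]=0x2f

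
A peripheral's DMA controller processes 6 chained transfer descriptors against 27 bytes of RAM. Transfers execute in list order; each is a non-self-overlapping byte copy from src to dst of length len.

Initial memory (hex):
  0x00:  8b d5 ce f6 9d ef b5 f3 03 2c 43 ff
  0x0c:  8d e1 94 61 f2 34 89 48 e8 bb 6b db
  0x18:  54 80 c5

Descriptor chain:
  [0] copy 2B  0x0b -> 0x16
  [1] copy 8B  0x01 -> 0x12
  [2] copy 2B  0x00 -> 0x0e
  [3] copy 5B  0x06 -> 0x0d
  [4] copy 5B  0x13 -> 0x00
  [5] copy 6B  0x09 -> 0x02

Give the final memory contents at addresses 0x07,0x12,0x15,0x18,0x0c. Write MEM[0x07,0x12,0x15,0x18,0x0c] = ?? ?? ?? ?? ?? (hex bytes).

D0: mem[0x16..0x17] <- [ff 8d]
D1: mem[0x12..0x19] <- [d5 ce f6 9d ef b5 f3 03]
D2: mem[0x0e..0x0f] <- [8b d5]
D3: mem[0x0d..0x11] <- [b5 f3 03 2c 43]
D4: mem[0x00..0x04] <- [ce f6 9d ef b5]
D5: mem[0x02..0x07] <- [2c 43 ff 8d b5 f3]
query mem[0x07]=0xf3, mem[0x12]=0xd5, mem[0x15]=0x9d, mem[0x18]=0xf3, mem[0x0c]=0x8d

MEM[0x07,0x12,0x15,0x18,0x0c] = f3 d5 9d f3 8d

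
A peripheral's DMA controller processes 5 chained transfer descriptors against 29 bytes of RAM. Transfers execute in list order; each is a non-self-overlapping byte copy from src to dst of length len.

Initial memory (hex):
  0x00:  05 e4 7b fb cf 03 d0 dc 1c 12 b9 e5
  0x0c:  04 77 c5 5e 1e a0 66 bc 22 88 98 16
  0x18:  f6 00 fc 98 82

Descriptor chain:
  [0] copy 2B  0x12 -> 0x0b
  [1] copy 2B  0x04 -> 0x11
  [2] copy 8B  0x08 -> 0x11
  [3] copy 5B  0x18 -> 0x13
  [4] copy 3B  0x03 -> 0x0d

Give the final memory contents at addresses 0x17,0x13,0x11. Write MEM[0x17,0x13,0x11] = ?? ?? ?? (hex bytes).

MEM[0x17,0x13,0x11] = 82 5e 1c

D0: mem[0x0b..0x0c] <- [66 bc]
D1: mem[0x11..0x12] <- [cf 03]
D2: mem[0x11..0x18] <- [1c 12 b9 66 bc 77 c5 5e]
D3: mem[0x13..0x17] <- [5e 00 fc 98 82]
D4: mem[0x0d..0x0f] <- [fb cf 03]
query mem[0x17]=0x82, mem[0x13]=0x5e, mem[0x11]=0x1c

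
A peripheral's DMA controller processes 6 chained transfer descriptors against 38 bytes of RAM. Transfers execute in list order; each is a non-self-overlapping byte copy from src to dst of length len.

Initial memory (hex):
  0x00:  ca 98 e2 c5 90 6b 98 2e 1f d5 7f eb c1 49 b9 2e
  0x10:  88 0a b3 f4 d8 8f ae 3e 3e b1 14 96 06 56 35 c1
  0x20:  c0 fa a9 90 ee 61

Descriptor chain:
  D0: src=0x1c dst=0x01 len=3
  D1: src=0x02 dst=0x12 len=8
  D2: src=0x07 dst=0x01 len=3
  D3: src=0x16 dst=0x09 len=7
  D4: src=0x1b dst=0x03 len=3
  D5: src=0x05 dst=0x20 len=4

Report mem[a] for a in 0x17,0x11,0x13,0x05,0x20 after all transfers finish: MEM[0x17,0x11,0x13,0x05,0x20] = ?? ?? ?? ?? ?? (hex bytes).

#0 dst[0x01+3] := {0x06,0x56,0x35}
#1 dst[0x12+8] := {0x56,0x35,0x90,0x6b,0x98,0x2e,0x1f,0xd5}
#2 dst[0x01+3] := {0x2e,0x1f,0xd5}
#3 dst[0x09+7] := {0x98,0x2e,0x1f,0xd5,0x14,0x96,0x06}
#4 dst[0x03+3] := {0x96,0x06,0x56}
#5 dst[0x20+4] := {0x56,0x98,0x2e,0x1f}
query mem[0x17]=0x2e, mem[0x11]=0x0a, mem[0x13]=0x35, mem[0x05]=0x56, mem[0x20]=0x56

MEM[0x17,0x11,0x13,0x05,0x20] = 2e 0a 35 56 56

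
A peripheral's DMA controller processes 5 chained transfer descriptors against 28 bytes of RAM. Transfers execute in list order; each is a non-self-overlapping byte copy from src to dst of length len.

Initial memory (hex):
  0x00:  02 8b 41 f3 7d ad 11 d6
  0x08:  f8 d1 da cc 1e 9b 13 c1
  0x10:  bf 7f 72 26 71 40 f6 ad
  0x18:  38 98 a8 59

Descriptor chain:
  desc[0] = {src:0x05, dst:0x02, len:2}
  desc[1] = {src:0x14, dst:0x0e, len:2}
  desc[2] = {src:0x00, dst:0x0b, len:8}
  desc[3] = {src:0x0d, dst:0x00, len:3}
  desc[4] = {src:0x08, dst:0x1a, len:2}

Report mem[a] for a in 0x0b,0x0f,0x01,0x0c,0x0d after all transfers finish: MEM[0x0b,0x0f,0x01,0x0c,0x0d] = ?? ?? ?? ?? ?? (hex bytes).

  after D0: wrote 2B at 0x02 = ad11
  after D1: wrote 2B at 0x0e = 7140
  after D2: wrote 8B at 0x0b = 028bad117dad11d6
  after D3: wrote 3B at 0x00 = ad117d
  after D4: wrote 2B at 0x1a = f8d1
query mem[0x0b]=0x02, mem[0x0f]=0x7d, mem[0x01]=0x11, mem[0x0c]=0x8b, mem[0x0d]=0xad

MEM[0x0b,0x0f,0x01,0x0c,0x0d] = 02 7d 11 8b ad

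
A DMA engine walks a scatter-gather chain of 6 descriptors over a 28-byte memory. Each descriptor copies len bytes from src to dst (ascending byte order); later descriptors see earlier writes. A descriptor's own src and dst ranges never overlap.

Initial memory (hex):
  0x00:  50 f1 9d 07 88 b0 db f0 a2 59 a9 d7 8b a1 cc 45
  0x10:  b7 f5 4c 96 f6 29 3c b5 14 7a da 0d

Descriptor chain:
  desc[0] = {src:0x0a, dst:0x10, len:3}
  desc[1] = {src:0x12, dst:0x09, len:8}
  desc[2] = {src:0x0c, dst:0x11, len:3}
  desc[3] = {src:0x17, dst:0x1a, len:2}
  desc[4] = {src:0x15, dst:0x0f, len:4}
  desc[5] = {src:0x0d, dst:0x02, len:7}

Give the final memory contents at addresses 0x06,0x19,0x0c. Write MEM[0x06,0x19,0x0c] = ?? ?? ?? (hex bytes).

[0] 0x0a->0x10 len=3 : a9 d7 8b
[1] 0x12->0x09 len=8 : 8b 96 f6 29 3c b5 14 7a
[2] 0x0c->0x11 len=3 : 29 3c b5
[3] 0x17->0x1a len=2 : b5 14
[4] 0x15->0x0f len=4 : 29 3c b5 14
[5] 0x0d->0x02 len=7 : 3c b5 29 3c b5 14 b5
query mem[0x06]=0xb5, mem[0x19]=0x7a, mem[0x0c]=0x29

MEM[0x06,0x19,0x0c] = b5 7a 29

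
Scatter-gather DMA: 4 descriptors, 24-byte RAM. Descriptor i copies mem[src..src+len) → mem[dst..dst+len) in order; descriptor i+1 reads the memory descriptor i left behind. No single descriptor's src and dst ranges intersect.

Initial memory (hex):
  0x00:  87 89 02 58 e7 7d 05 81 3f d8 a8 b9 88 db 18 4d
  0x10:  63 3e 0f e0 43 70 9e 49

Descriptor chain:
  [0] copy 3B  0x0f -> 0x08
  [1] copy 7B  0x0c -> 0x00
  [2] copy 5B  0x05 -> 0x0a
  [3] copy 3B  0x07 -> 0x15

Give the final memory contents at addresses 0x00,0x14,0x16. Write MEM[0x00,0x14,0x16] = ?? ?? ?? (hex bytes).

#0 dst[0x08+3] := {0x4d,0x63,0x3e}
#1 dst[0x00+7] := {0x88,0xdb,0x18,0x4d,0x63,0x3e,0x0f}
#2 dst[0x0a+5] := {0x3e,0x0f,0x81,0x4d,0x63}
#3 dst[0x15+3] := {0x81,0x4d,0x63}
query mem[0x00]=0x88, mem[0x14]=0x43, mem[0x16]=0x4d

MEM[0x00,0x14,0x16] = 88 43 4d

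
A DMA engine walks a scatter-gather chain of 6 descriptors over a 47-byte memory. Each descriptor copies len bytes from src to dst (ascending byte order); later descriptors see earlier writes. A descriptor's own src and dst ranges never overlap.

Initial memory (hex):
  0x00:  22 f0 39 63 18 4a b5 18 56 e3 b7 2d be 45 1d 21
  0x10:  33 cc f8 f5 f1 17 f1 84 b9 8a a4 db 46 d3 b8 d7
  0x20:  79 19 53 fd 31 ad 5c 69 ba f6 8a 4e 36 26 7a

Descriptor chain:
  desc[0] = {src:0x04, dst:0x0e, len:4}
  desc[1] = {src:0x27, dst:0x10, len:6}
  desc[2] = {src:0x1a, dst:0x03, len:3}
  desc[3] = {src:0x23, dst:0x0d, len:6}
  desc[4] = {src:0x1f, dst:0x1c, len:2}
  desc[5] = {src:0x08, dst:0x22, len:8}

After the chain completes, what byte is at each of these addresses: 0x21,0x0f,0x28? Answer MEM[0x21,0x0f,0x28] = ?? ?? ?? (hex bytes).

MEM[0x21,0x0f,0x28] = 19 ad 31

D0: mem[0x0e..0x11] <- [18 4a b5 18]
D1: mem[0x10..0x15] <- [69 ba f6 8a 4e 36]
D2: mem[0x03..0x05] <- [a4 db 46]
D3: mem[0x0d..0x12] <- [fd 31 ad 5c 69 ba]
D4: mem[0x1c..0x1d] <- [d7 79]
D5: mem[0x22..0x29] <- [56 e3 b7 2d be fd 31 ad]
query mem[0x21]=0x19, mem[0x0f]=0xad, mem[0x28]=0x31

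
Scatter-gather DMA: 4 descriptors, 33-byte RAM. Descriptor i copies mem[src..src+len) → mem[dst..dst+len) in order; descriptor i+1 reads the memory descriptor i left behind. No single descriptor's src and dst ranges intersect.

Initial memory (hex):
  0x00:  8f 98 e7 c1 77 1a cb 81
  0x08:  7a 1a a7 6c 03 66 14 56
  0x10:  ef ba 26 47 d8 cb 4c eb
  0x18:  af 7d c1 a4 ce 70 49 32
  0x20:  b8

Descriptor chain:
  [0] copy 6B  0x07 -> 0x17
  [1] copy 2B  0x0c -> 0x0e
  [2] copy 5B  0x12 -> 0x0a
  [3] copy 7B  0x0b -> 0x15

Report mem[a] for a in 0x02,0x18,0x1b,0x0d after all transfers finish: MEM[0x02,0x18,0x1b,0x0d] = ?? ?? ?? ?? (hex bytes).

#0 dst[0x17+6] := {0x81,0x7a,0x1a,0xa7,0x6c,0x03}
#1 dst[0x0e+2] := {0x03,0x66}
#2 dst[0x0a+5] := {0x26,0x47,0xd8,0xcb,0x4c}
#3 dst[0x15+7] := {0x47,0xd8,0xcb,0x4c,0x66,0xef,0xba}
query mem[0x02]=0xe7, mem[0x18]=0x4c, mem[0x1b]=0xba, mem[0x0d]=0xcb

MEM[0x02,0x18,0x1b,0x0d] = e7 4c ba cb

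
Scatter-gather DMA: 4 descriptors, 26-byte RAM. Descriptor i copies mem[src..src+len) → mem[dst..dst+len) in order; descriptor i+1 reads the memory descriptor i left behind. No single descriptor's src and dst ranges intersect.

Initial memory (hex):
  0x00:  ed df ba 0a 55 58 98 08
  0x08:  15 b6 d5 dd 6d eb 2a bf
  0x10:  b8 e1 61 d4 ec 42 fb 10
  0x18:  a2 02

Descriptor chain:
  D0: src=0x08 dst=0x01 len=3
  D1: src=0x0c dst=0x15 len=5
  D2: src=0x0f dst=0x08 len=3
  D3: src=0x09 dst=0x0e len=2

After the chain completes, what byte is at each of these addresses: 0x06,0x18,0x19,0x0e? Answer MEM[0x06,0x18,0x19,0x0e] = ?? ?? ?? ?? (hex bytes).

#0 dst[0x01+3] := {0x15,0xb6,0xd5}
#1 dst[0x15+5] := {0x6d,0xeb,0x2a,0xbf,0xb8}
#2 dst[0x08+3] := {0xbf,0xb8,0xe1}
#3 dst[0x0e+2] := {0xb8,0xe1}
query mem[0x06]=0x98, mem[0x18]=0xbf, mem[0x19]=0xb8, mem[0x0e]=0xb8

MEM[0x06,0x18,0x19,0x0e] = 98 bf b8 b8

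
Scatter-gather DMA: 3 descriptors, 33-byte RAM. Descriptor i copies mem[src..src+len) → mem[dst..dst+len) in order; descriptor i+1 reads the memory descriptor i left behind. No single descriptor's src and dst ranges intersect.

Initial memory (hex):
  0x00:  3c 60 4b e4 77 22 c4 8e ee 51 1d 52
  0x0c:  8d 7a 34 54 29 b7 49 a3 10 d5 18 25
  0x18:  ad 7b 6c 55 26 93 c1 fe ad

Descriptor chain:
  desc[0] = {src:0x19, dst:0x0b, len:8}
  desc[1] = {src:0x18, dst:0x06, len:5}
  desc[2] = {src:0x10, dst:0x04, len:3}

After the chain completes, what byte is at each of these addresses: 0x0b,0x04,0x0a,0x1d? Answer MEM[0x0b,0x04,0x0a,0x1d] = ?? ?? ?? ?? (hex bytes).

MEM[0x0b,0x04,0x0a,0x1d] = 7b c1 26 93

[0] 0x19->0x0b len=8 : 7b 6c 55 26 93 c1 fe ad
[1] 0x18->0x06 len=5 : ad 7b 6c 55 26
[2] 0x10->0x04 len=3 : c1 fe ad
query mem[0x0b]=0x7b, mem[0x04]=0xc1, mem[0x0a]=0x26, mem[0x1d]=0x93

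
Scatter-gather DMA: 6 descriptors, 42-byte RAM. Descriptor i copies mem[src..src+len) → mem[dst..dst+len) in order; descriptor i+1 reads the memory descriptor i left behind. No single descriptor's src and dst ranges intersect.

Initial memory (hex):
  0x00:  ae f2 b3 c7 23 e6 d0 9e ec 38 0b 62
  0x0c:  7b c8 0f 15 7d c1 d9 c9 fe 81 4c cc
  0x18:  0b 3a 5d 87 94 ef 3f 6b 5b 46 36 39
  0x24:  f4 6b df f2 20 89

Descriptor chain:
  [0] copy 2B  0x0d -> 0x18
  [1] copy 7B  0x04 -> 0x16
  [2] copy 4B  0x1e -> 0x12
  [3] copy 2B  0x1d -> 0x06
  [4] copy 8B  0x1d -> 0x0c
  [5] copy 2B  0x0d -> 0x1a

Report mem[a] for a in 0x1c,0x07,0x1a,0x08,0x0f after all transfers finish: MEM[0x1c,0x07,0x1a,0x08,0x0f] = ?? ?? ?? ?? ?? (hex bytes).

[0] 0x0d->0x18 len=2 : c8 0f
[1] 0x04->0x16 len=7 : 23 e6 d0 9e ec 38 0b
[2] 0x1e->0x12 len=4 : 3f 6b 5b 46
[3] 0x1d->0x06 len=2 : ef 3f
[4] 0x1d->0x0c len=8 : ef 3f 6b 5b 46 36 39 f4
[5] 0x0d->0x1a len=2 : 3f 6b
query mem[0x1c]=0x0b, mem[0x07]=0x3f, mem[0x1a]=0x3f, mem[0x08]=0xec, mem[0x0f]=0x5b

MEM[0x1c,0x07,0x1a,0x08,0x0f] = 0b 3f 3f ec 5b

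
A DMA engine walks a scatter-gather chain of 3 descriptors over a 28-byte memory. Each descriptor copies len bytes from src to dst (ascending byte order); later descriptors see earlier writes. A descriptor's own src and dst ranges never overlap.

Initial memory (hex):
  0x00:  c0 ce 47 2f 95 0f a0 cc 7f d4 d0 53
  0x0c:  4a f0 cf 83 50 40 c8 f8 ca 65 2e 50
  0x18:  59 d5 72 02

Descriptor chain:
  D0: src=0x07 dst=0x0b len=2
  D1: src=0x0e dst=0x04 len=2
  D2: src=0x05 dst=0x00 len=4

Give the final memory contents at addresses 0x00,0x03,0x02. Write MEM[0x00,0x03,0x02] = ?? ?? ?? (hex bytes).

  after D0: wrote 2B at 0x0b = cc7f
  after D1: wrote 2B at 0x04 = cf83
  after D2: wrote 4B at 0x00 = 83a0cc7f
query mem[0x00]=0x83, mem[0x03]=0x7f, mem[0x02]=0xcc

MEM[0x00,0x03,0x02] = 83 7f cc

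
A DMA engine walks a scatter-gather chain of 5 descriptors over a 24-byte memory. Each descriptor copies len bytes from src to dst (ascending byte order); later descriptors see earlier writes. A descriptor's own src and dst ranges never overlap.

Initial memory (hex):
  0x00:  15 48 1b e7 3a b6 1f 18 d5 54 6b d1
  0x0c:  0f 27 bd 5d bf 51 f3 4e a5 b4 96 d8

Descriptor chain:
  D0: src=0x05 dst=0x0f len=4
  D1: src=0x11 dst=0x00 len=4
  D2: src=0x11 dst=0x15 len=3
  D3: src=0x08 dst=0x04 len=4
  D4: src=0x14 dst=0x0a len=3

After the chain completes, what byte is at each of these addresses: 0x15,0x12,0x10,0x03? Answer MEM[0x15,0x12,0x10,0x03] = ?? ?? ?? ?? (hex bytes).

  after D0: wrote 4B at 0x0f = b61f18d5
  after D1: wrote 4B at 0x00 = 18d54ea5
  after D2: wrote 3B at 0x15 = 18d54e
  after D3: wrote 4B at 0x04 = d5546bd1
  after D4: wrote 3B at 0x0a = a518d5
query mem[0x15]=0x18, mem[0x12]=0xd5, mem[0x10]=0x1f, mem[0x03]=0xa5

MEM[0x15,0x12,0x10,0x03] = 18 d5 1f a5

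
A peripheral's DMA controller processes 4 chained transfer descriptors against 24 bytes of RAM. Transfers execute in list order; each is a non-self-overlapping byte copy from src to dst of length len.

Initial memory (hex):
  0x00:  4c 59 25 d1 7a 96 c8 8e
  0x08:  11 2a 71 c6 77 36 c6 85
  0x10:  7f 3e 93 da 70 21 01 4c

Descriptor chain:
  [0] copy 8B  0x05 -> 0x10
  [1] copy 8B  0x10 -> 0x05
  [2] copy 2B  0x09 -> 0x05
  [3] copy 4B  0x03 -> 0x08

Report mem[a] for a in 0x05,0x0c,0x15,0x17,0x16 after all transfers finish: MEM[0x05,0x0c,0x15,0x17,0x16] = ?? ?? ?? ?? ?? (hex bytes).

MEM[0x05,0x0c,0x15,0x17,0x16] = 2a 77 71 77 c6

[0] 0x05->0x10 len=8 : 96 c8 8e 11 2a 71 c6 77
[1] 0x10->0x05 len=8 : 96 c8 8e 11 2a 71 c6 77
[2] 0x09->0x05 len=2 : 2a 71
[3] 0x03->0x08 len=4 : d1 7a 2a 71
query mem[0x05]=0x2a, mem[0x0c]=0x77, mem[0x15]=0x71, mem[0x17]=0x77, mem[0x16]=0xc6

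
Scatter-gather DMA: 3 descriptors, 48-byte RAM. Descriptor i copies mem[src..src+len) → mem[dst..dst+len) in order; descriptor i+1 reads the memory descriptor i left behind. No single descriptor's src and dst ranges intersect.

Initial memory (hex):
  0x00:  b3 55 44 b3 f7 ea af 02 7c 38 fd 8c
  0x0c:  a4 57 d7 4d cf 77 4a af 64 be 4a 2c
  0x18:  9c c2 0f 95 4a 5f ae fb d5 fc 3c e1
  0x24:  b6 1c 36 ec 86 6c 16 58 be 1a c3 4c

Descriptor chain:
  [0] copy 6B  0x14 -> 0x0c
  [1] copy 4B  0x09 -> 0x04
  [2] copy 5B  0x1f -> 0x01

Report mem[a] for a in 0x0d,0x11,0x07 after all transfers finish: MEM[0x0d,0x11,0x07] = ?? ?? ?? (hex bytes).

MEM[0x0d,0x11,0x07] = be c2 64

[0] 0x14->0x0c len=6 : 64 be 4a 2c 9c c2
[1] 0x09->0x04 len=4 : 38 fd 8c 64
[2] 0x1f->0x01 len=5 : fb d5 fc 3c e1
query mem[0x0d]=0xbe, mem[0x11]=0xc2, mem[0x07]=0x64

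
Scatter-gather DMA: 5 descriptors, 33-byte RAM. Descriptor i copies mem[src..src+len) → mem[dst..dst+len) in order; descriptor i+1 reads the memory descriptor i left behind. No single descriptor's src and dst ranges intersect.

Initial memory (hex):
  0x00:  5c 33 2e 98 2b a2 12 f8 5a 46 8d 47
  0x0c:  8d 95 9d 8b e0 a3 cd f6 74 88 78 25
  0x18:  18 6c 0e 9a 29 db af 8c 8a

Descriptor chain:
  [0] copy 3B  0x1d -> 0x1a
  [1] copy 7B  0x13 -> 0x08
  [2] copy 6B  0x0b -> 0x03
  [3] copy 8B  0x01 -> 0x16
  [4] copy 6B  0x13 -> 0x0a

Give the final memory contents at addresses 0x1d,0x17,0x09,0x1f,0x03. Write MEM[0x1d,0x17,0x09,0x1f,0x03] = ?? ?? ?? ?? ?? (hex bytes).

#0 dst[0x1a+3] := {0xdb,0xaf,0x8c}
#1 dst[0x08+7] := {0xf6,0x74,0x88,0x78,0x25,0x18,0x6c}
#2 dst[0x03+6] := {0x78,0x25,0x18,0x6c,0x8b,0xe0}
#3 dst[0x16+8] := {0x33,0x2e,0x78,0x25,0x18,0x6c,0x8b,0xe0}
#4 dst[0x0a+6] := {0xf6,0x74,0x88,0x33,0x2e,0x78}
query mem[0x1d]=0xe0, mem[0x17]=0x2e, mem[0x09]=0x74, mem[0x1f]=0x8c, mem[0x03]=0x78

MEM[0x1d,0x17,0x09,0x1f,0x03] = e0 2e 74 8c 78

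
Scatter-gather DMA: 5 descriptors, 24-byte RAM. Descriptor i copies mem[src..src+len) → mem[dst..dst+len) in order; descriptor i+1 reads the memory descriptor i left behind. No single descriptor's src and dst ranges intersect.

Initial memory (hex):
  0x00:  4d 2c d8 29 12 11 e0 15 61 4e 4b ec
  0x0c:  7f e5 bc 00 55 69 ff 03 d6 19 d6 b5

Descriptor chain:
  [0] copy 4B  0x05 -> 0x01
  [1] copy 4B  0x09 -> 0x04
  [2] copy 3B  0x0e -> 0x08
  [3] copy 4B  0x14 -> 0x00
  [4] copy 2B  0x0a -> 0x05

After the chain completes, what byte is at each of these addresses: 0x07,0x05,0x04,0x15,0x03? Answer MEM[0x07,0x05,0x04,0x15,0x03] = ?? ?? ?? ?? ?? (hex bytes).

D0: mem[0x01..0x04] <- [11 e0 15 61]
D1: mem[0x04..0x07] <- [4e 4b ec 7f]
D2: mem[0x08..0x0a] <- [bc 00 55]
D3: mem[0x00..0x03] <- [d6 19 d6 b5]
D4: mem[0x05..0x06] <- [55 ec]
query mem[0x07]=0x7f, mem[0x05]=0x55, mem[0x04]=0x4e, mem[0x15]=0x19, mem[0x03]=0xb5

MEM[0x07,0x05,0x04,0x15,0x03] = 7f 55 4e 19 b5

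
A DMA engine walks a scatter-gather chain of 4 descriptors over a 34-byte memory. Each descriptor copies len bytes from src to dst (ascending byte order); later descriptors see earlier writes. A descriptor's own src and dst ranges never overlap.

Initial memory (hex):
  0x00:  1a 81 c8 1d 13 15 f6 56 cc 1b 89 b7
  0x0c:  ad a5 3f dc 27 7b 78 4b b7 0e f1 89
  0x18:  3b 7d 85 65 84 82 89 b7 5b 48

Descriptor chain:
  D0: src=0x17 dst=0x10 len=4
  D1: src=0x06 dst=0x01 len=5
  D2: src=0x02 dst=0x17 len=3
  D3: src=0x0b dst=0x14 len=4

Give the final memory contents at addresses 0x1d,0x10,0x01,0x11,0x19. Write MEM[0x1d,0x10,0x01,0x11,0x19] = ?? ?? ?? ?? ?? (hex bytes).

#0 dst[0x10+4] := {0x89,0x3b,0x7d,0x85}
#1 dst[0x01+5] := {0xf6,0x56,0xcc,0x1b,0x89}
#2 dst[0x17+3] := {0x56,0xcc,0x1b}
#3 dst[0x14+4] := {0xb7,0xad,0xa5,0x3f}
query mem[0x1d]=0x82, mem[0x10]=0x89, mem[0x01]=0xf6, mem[0x11]=0x3b, mem[0x19]=0x1b

MEM[0x1d,0x10,0x01,0x11,0x19] = 82 89 f6 3b 1b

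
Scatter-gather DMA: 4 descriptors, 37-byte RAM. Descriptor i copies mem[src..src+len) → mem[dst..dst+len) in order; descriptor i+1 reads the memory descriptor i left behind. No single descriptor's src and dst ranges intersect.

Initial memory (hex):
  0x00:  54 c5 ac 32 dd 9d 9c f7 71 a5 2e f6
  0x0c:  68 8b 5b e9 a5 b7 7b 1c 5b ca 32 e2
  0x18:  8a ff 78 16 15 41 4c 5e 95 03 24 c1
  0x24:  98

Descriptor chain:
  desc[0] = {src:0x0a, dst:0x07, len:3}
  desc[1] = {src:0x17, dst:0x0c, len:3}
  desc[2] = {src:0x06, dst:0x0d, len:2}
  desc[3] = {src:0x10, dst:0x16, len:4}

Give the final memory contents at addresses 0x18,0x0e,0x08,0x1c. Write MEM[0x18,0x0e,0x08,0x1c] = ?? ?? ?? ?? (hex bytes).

MEM[0x18,0x0e,0x08,0x1c] = 7b 2e f6 15

#0 dst[0x07+3] := {0x2e,0xf6,0x68}
#1 dst[0x0c+3] := {0xe2,0x8a,0xff}
#2 dst[0x0d+2] := {0x9c,0x2e}
#3 dst[0x16+4] := {0xa5,0xb7,0x7b,0x1c}
query mem[0x18]=0x7b, mem[0x0e]=0x2e, mem[0x08]=0xf6, mem[0x1c]=0x15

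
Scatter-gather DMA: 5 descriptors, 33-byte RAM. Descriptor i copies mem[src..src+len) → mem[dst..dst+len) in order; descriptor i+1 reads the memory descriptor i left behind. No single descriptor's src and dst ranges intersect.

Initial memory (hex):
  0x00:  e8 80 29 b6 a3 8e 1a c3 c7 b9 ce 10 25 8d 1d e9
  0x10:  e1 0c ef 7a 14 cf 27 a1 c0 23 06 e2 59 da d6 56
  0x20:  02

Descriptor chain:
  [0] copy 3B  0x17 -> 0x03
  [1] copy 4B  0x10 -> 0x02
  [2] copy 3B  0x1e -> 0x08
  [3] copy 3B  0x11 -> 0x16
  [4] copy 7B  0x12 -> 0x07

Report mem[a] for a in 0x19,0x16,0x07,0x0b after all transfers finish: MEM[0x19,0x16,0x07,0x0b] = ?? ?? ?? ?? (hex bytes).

MEM[0x19,0x16,0x07,0x0b] = 23 0c ef 0c

D0: mem[0x03..0x05] <- [a1 c0 23]
D1: mem[0x02..0x05] <- [e1 0c ef 7a]
D2: mem[0x08..0x0a] <- [d6 56 02]
D3: mem[0x16..0x18] <- [0c ef 7a]
D4: mem[0x07..0x0d] <- [ef 7a 14 cf 0c ef 7a]
query mem[0x19]=0x23, mem[0x16]=0x0c, mem[0x07]=0xef, mem[0x0b]=0x0c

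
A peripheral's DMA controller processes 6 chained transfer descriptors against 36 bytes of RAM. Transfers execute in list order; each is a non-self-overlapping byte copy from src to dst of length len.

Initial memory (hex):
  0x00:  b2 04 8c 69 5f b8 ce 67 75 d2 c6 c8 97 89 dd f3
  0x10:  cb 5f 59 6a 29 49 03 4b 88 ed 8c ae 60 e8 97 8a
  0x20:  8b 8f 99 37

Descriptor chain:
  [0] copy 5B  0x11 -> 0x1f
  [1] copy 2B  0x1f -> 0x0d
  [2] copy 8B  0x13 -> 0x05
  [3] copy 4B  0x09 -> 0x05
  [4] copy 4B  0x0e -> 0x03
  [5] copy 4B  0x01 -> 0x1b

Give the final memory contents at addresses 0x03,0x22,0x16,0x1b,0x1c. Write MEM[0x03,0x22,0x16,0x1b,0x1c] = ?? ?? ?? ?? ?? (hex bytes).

[0] 0x11->0x1f len=5 : 5f 59 6a 29 49
[1] 0x1f->0x0d len=2 : 5f 59
[2] 0x13->0x05 len=8 : 6a 29 49 03 4b 88 ed 8c
[3] 0x09->0x05 len=4 : 4b 88 ed 8c
[4] 0x0e->0x03 len=4 : 59 f3 cb 5f
[5] 0x01->0x1b len=4 : 04 8c 59 f3
query mem[0x03]=0x59, mem[0x22]=0x29, mem[0x16]=0x03, mem[0x1b]=0x04, mem[0x1c]=0x8c

MEM[0x03,0x22,0x16,0x1b,0x1c] = 59 29 03 04 8c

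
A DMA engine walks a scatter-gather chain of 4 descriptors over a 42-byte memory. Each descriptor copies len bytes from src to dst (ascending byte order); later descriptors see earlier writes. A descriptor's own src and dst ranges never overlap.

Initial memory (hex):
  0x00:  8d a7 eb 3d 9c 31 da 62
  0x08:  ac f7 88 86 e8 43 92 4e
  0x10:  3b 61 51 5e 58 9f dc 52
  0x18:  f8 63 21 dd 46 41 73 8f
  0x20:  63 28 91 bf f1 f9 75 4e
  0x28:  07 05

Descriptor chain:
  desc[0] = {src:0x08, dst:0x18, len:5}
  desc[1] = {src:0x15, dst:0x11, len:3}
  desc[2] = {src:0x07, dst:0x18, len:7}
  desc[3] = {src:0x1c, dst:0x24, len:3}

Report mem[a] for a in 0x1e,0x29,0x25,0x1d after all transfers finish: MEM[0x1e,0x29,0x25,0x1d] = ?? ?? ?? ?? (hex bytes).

  after D0: wrote 5B at 0x18 = acf78886e8
  after D1: wrote 3B at 0x11 = 9fdc52
  after D2: wrote 7B at 0x18 = 62acf78886e843
  after D3: wrote 3B at 0x24 = 86e843
query mem[0x1e]=0x43, mem[0x29]=0x05, mem[0x25]=0xe8, mem[0x1d]=0xe8

MEM[0x1e,0x29,0x25,0x1d] = 43 05 e8 e8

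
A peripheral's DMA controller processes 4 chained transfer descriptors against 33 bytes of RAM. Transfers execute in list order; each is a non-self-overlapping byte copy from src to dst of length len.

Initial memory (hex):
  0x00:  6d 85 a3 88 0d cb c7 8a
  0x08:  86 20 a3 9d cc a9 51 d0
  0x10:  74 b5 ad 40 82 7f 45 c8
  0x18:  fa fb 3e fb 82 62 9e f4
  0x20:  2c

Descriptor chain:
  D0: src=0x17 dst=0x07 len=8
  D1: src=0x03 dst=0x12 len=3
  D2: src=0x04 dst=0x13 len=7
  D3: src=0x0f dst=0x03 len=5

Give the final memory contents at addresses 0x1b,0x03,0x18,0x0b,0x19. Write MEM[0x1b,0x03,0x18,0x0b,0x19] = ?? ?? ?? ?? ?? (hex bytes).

D0: mem[0x07..0x0e] <- [c8 fa fb 3e fb 82 62 9e]
D1: mem[0x12..0x14] <- [88 0d cb]
D2: mem[0x13..0x19] <- [0d cb c7 c8 fa fb 3e]
D3: mem[0x03..0x07] <- [d0 74 b5 88 0d]
query mem[0x1b]=0xfb, mem[0x03]=0xd0, mem[0x18]=0xfb, mem[0x0b]=0xfb, mem[0x19]=0x3e

MEM[0x1b,0x03,0x18,0x0b,0x19] = fb d0 fb fb 3e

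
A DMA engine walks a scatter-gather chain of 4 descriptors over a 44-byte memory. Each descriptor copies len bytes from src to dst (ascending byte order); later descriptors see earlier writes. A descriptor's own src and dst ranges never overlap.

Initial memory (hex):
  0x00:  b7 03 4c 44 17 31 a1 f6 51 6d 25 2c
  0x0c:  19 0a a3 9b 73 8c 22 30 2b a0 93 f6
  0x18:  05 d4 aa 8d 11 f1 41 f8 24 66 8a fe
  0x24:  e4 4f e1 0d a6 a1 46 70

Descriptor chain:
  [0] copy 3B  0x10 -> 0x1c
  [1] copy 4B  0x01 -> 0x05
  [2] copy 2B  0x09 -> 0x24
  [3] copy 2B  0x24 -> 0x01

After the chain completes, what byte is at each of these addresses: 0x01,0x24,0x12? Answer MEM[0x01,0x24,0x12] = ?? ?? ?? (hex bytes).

MEM[0x01,0x24,0x12] = 6d 6d 22

  after D0: wrote 3B at 0x1c = 738c22
  after D1: wrote 4B at 0x05 = 034c4417
  after D2: wrote 2B at 0x24 = 6d25
  after D3: wrote 2B at 0x01 = 6d25
query mem[0x01]=0x6d, mem[0x24]=0x6d, mem[0x12]=0x22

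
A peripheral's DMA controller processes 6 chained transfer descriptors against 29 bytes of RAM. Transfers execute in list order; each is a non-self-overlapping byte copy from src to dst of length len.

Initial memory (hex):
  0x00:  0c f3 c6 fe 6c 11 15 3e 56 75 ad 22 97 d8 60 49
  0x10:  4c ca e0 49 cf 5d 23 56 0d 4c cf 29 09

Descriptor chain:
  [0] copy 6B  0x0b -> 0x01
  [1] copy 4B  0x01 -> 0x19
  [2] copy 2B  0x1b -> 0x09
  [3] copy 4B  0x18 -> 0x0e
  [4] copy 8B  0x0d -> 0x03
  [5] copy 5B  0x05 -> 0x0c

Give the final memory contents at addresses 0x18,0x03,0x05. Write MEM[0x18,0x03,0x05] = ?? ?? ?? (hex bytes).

  after D0: wrote 6B at 0x01 = 2297d860494c
  after D1: wrote 4B at 0x19 = 2297d860
  after D2: wrote 2B at 0x09 = d860
  after D3: wrote 4B at 0x0e = 0d2297d8
  after D4: wrote 8B at 0x03 = d80d2297d8e049cf
  after D5: wrote 5B at 0x0c = 2297d8e049
query mem[0x18]=0x0d, mem[0x03]=0xd8, mem[0x05]=0x22

MEM[0x18,0x03,0x05] = 0d d8 22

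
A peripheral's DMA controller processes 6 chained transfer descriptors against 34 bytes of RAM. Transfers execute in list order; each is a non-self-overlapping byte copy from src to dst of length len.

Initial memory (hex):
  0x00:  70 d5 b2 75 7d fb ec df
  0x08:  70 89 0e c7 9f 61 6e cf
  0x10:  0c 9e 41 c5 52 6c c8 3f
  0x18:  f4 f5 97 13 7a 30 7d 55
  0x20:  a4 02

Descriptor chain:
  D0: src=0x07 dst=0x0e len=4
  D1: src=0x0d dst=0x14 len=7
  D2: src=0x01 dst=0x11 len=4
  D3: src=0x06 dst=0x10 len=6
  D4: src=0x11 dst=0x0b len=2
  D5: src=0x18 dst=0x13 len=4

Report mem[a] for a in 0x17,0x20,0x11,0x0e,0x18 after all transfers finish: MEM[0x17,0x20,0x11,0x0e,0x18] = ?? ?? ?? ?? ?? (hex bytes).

MEM[0x17,0x20,0x11,0x0e,0x18] = 89 a4 df df 0e

D0: mem[0x0e..0x11] <- [df 70 89 0e]
D1: mem[0x14..0x1a] <- [61 df 70 89 0e 41 c5]
D2: mem[0x11..0x14] <- [d5 b2 75 7d]
D3: mem[0x10..0x15] <- [ec df 70 89 0e c7]
D4: mem[0x0b..0x0c] <- [df 70]
D5: mem[0x13..0x16] <- [0e 41 c5 13]
query mem[0x17]=0x89, mem[0x20]=0xa4, mem[0x11]=0xdf, mem[0x0e]=0xdf, mem[0x18]=0x0e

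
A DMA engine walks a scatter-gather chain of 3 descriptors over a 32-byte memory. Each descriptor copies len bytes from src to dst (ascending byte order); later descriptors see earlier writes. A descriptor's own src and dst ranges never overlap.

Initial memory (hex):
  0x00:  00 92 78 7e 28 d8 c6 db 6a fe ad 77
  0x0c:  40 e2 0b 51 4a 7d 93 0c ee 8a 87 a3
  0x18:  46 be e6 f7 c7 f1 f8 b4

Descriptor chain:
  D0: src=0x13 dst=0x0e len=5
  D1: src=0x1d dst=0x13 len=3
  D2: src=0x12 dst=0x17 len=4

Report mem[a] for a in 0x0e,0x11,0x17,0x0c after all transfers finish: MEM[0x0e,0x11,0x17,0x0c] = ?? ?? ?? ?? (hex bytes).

MEM[0x0e,0x11,0x17,0x0c] = 0c 87 a3 40

  after D0: wrote 5B at 0x0e = 0cee8a87a3
  after D1: wrote 3B at 0x13 = f1f8b4
  after D2: wrote 4B at 0x17 = a3f1f8b4
query mem[0x0e]=0x0c, mem[0x11]=0x87, mem[0x17]=0xa3, mem[0x0c]=0x40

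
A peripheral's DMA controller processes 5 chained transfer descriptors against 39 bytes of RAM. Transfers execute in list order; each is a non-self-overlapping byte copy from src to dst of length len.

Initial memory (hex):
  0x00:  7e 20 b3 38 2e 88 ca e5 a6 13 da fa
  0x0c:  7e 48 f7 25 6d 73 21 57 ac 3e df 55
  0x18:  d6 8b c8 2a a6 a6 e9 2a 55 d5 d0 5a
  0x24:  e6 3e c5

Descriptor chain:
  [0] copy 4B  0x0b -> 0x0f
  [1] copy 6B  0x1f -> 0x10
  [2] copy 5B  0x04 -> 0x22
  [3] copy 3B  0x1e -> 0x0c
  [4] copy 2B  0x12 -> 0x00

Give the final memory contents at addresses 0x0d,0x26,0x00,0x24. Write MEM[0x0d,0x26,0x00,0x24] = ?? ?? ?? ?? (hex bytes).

D0: mem[0x0f..0x12] <- [fa 7e 48 f7]
D1: mem[0x10..0x15] <- [2a 55 d5 d0 5a e6]
D2: mem[0x22..0x26] <- [2e 88 ca e5 a6]
D3: mem[0x0c..0x0e] <- [e9 2a 55]
D4: mem[0x00..0x01] <- [d5 d0]
query mem[0x0d]=0x2a, mem[0x26]=0xa6, mem[0x00]=0xd5, mem[0x24]=0xca

MEM[0x0d,0x26,0x00,0x24] = 2a a6 d5 ca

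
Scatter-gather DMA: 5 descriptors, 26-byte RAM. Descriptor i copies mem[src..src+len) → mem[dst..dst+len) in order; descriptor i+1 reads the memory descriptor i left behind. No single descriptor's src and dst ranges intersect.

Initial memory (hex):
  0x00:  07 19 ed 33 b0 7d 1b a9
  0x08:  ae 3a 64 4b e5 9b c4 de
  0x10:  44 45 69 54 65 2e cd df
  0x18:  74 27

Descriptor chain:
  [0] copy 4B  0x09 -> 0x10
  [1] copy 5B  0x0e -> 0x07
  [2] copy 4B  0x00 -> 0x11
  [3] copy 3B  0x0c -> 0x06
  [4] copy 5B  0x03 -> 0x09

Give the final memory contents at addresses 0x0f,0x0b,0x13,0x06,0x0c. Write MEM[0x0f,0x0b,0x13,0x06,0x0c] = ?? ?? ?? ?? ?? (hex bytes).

#0 dst[0x10+4] := {0x3a,0x64,0x4b,0xe5}
#1 dst[0x07+5] := {0xc4,0xde,0x3a,0x64,0x4b}
#2 dst[0x11+4] := {0x07,0x19,0xed,0x33}
#3 dst[0x06+3] := {0xe5,0x9b,0xc4}
#4 dst[0x09+5] := {0x33,0xb0,0x7d,0xe5,0x9b}
query mem[0x0f]=0xde, mem[0x0b]=0x7d, mem[0x13]=0xed, mem[0x06]=0xe5, mem[0x0c]=0xe5

MEM[0x0f,0x0b,0x13,0x06,0x0c] = de 7d ed e5 e5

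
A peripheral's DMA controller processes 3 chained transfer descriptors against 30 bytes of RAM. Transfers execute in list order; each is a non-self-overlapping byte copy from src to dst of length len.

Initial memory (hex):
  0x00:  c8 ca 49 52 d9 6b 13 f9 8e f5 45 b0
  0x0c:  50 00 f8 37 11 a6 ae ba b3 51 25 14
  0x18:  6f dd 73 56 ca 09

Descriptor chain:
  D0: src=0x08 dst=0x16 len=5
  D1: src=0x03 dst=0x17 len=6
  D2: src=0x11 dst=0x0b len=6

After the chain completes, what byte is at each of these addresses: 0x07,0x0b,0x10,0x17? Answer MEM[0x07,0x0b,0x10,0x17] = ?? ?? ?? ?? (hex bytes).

MEM[0x07,0x0b,0x10,0x17] = f9 a6 8e 52

D0: mem[0x16..0x1a] <- [8e f5 45 b0 50]
D1: mem[0x17..0x1c] <- [52 d9 6b 13 f9 8e]
D2: mem[0x0b..0x10] <- [a6 ae ba b3 51 8e]
query mem[0x07]=0xf9, mem[0x0b]=0xa6, mem[0x10]=0x8e, mem[0x17]=0x52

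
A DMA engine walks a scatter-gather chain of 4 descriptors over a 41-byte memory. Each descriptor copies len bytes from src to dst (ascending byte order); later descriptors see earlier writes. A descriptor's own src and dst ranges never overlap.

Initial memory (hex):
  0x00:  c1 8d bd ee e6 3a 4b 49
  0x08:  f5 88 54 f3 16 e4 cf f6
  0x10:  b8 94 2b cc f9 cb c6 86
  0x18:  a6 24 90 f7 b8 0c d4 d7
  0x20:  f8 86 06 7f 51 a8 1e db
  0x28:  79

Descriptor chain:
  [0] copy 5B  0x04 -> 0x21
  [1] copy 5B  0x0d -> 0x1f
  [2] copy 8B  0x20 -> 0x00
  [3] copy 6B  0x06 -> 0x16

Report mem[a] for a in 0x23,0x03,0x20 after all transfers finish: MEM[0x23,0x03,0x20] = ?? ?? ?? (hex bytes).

MEM[0x23,0x03,0x20] = 94 94 cf

#0 dst[0x21+5] := {0xe6,0x3a,0x4b,0x49,0xf5}
#1 dst[0x1f+5] := {0xe4,0xcf,0xf6,0xb8,0x94}
#2 dst[0x00+8] := {0xcf,0xf6,0xb8,0x94,0x49,0xf5,0x1e,0xdb}
#3 dst[0x16+6] := {0x1e,0xdb,0xf5,0x88,0x54,0xf3}
query mem[0x23]=0x94, mem[0x03]=0x94, mem[0x20]=0xcf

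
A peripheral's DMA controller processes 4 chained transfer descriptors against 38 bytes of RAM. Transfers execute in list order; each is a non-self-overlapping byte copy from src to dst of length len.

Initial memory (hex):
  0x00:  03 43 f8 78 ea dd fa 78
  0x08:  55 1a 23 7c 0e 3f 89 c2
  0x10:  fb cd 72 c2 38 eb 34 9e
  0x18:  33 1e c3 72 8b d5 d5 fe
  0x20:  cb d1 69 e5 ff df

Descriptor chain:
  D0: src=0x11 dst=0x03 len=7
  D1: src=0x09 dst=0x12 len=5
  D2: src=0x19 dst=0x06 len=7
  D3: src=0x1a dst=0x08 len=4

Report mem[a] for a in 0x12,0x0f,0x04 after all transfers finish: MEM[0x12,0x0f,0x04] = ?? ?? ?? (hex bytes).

  after D0: wrote 7B at 0x03 = cd72c238eb349e
  after D1: wrote 5B at 0x12 = 9e237c0e3f
  after D2: wrote 7B at 0x06 = 1ec3728bd5d5fe
  after D3: wrote 4B at 0x08 = c3728bd5
query mem[0x12]=0x9e, mem[0x0f]=0xc2, mem[0x04]=0x72

MEM[0x12,0x0f,0x04] = 9e c2 72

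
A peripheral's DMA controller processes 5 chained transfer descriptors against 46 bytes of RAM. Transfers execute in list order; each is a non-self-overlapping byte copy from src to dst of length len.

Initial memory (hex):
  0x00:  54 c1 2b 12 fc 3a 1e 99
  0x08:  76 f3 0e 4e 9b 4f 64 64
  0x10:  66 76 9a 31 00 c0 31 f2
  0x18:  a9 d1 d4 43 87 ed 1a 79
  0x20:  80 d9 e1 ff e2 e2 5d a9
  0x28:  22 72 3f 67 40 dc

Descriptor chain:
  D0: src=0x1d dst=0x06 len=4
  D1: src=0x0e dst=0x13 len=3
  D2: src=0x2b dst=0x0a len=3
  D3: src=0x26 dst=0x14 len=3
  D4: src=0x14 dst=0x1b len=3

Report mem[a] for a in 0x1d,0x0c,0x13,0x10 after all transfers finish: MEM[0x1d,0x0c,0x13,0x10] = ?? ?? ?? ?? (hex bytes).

[0] 0x1d->0x06 len=4 : ed 1a 79 80
[1] 0x0e->0x13 len=3 : 64 64 66
[2] 0x2b->0x0a len=3 : 67 40 dc
[3] 0x26->0x14 len=3 : 5d a9 22
[4] 0x14->0x1b len=3 : 5d a9 22
query mem[0x1d]=0x22, mem[0x0c]=0xdc, mem[0x13]=0x64, mem[0x10]=0x66

MEM[0x1d,0x0c,0x13,0x10] = 22 dc 64 66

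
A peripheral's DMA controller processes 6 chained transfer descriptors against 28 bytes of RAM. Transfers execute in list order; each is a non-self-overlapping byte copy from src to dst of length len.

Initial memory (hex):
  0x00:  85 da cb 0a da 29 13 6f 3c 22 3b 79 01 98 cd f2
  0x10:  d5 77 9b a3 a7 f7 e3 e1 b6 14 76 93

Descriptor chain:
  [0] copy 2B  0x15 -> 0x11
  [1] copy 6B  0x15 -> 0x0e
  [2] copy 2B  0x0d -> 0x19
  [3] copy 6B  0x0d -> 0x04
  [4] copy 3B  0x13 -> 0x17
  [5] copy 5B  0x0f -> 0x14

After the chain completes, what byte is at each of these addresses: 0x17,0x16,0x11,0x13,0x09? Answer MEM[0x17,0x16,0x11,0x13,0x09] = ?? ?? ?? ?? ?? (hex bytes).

D0: mem[0x11..0x12] <- [f7 e3]
D1: mem[0x0e..0x13] <- [f7 e3 e1 b6 14 76]
D2: mem[0x19..0x1a] <- [98 f7]
D3: mem[0x04..0x09] <- [98 f7 e3 e1 b6 14]
D4: mem[0x17..0x19] <- [76 a7 f7]
D5: mem[0x14..0x18] <- [e3 e1 b6 14 76]
query mem[0x17]=0x14, mem[0x16]=0xb6, mem[0x11]=0xb6, mem[0x13]=0x76, mem[0x09]=0x14

MEM[0x17,0x16,0x11,0x13,0x09] = 14 b6 b6 76 14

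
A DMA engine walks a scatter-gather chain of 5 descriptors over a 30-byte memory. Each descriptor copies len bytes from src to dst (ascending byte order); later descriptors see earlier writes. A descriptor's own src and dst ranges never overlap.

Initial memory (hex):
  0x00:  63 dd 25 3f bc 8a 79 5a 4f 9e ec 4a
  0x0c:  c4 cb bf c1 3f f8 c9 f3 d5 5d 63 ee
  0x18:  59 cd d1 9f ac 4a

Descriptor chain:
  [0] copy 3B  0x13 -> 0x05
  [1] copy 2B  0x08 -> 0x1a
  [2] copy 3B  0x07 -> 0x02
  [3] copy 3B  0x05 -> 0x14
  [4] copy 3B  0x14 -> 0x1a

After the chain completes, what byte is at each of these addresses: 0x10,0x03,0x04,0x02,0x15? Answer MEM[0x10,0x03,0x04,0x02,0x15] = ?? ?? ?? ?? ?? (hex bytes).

[0] 0x13->0x05 len=3 : f3 d5 5d
[1] 0x08->0x1a len=2 : 4f 9e
[2] 0x07->0x02 len=3 : 5d 4f 9e
[3] 0x05->0x14 len=3 : f3 d5 5d
[4] 0x14->0x1a len=3 : f3 d5 5d
query mem[0x10]=0x3f, mem[0x03]=0x4f, mem[0x04]=0x9e, mem[0x02]=0x5d, mem[0x15]=0xd5

MEM[0x10,0x03,0x04,0x02,0x15] = 3f 4f 9e 5d d5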